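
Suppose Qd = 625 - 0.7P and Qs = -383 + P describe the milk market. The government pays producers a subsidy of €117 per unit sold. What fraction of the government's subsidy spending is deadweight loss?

DWL / government spending = 819/8776

Pre-subsidy: 625 - 0.7P = -383 + P gives P* = 10080/17, Q* = 3569/17.
With the subsidy, sellers receive Ps = Pb + 117 for each unit, where Pb is the price buyers pay.
Supply in terms of Pb becomes Qs = -383 + 1(Pb + 117) = -266 + Pb. Setting this equal to demand: 625 - 0.7Pb = -266 + Pb, so Pb = 8910/17.
Sellers receive Ps = 8910/17 + 117 = 10899/17; Q' = 625 − 0.7·(8910/17) = 4388/17.
ΔCS = ½(3569/17 + 4388/17)(10080/17 − 8910/17) = 4654845/289; ΔPS = ½(3569/17 + 4388/17)(10899/17 − 10080/17) = 6516783/578.
Government spending = 117 × 4388/17 = 513396/17.
DWL = ½ × 117 × (4388/17 − 3569/17) = 95823/34; fraction = (95823/34) / (513396/17) = 819/8776.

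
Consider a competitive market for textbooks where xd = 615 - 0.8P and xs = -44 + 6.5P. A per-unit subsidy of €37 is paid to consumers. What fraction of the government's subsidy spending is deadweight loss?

DWL / government spending = 962/41547

Pre-subsidy: 615 - 0.8P = -44 + 6.5P gives P* = 6590/73, x* = 39623/73.
With the rebate, buyers effectively pay Pb = Ps − 37, where Ps is the price sellers receive.
Demand in terms of Ps becomes xd = 615 − 0.8(Ps − 37) = 644.6 - 0.8Ps. Setting this equal to supply: 644.6 - 0.8Ps = -44 + 6.5Ps, so Ps = 6886/73.
Buyers pay Pb = 6886/73 − 37 = 4185/73; x' = -44 + 6.5·(6886/73) = 41547/73.
ΔCS = ½(39623/73 + 41547/73)(6590/73 − 4185/73) = 97606925/5329; ΔPS = ½(39623/73 + 41547/73)(6886/73 − 6590/73) = 12013160/5329.
Government spending = 37 × 41547/73 = 1537239/73.
DWL = ½ × 37 × (41547/73 − 39623/73) = 35594/73; fraction = (35594/73) / (1537239/73) = 962/41547.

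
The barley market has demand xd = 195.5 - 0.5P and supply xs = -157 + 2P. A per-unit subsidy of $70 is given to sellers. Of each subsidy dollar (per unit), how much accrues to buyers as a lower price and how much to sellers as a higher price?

Buyers gain $56 per unit; sellers gain $14 per unit

Pre-subsidy: 195.5 - 0.5P = -157 + 2P gives P* = 141, x* = 125.
With the subsidy, sellers receive Ps = Pb + 70 for each unit, where Pb is the price buyers pay.
Supply in terms of Pb becomes xs = -157 + 2(Pb + 70) = -17 + 2Pb. Setting this equal to demand: 195.5 - 0.5Pb = -17 + 2Pb, so Pb = 85.
Sellers receive Ps = 85 + 70 = 155; x' = 195.5 − 0.5·85 = 153.
Buyers' price falls by P* − Pb = 141 − 85 = 56; sellers' price rises by Ps − P* = 155 − 141 = 14.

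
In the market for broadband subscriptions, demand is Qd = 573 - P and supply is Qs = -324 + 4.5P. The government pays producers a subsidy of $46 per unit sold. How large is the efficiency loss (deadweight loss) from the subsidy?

Pre-subsidy: 573 - P = -324 + 4.5P gives P* = 1794/11, Q* = 4509/11.
With the subsidy, sellers receive Ps = Pb + 46 for each unit, where Pb is the price buyers pay.
Supply in terms of Pb becomes Qs = -324 + 4.5(Pb + 46) = -117 + 4.5Pb. Setting this equal to demand: 573 - Pb = -117 + 4.5Pb, so Pb = 1380/11.
Sellers receive Ps = 1380/11 + 46 = 1886/11; Q' = 573 − 1·(1380/11) = 4923/11.
The subsidy expands output by 4923/11 − 4509/11 = 414/11 past the efficient level; on those units the gap between marginal cost and willingness to pay runs from 0 up to 46.
DWL = ½ × 46 × 414/11 = 9522/11.

Deadweight loss = 9522/11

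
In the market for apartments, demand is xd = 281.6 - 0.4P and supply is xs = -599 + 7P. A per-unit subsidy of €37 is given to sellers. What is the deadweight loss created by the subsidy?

Deadweight loss = €259

Pre-subsidy: 281.6 - 0.4P = -599 + 7P gives P* = 119, x* = 234.
With the subsidy, sellers receive Ps = Pb + 37 for each unit, where Pb is the price buyers pay.
Supply in terms of Pb becomes xs = -599 + 7(Pb + 37) = -340 + 7Pb. Setting this equal to demand: 281.6 - 0.4Pb = -340 + 7Pb, so Pb = 84.
Sellers receive Ps = 84 + 37 = 121; x' = 281.6 − 0.4·84 = 248.
The subsidy expands output by 248 − 234 = 14 past the efficient level; on those units the gap between marginal cost and willingness to pay runs from 0 up to 37.
DWL = ½ × 37 × 14 = 259.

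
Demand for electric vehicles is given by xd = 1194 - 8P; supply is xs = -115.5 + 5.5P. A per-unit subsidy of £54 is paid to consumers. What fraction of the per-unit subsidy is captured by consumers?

Pre-subsidy: 1194 - 8P = -115.5 + 5.5P gives P* = 97, x* = 418.
With the rebate, buyers effectively pay Pb = Ps − 54, where Ps is the price sellers receive.
Demand in terms of Ps becomes xd = 1194 − 8(Ps − 54) = 1626 - 8Ps. Setting this equal to supply: 1626 - 8Ps = -115.5 + 5.5Ps, so Ps = 129.
Buyers pay Pb = 129 − 54 = 75; x' = -115.5 + 5.5·129 = 594.
Buyers' price falls by P* − Pb = 97 − 75 = 22; sellers' price rises by Ps − P* = 129 − 97 = 32.
So consumers capture 22/54 = 11/27 of each unit of subsidy.

Consumer share = 11/27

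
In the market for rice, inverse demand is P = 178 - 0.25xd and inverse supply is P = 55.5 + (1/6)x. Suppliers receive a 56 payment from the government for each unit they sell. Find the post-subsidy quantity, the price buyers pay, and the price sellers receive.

Pre-subsidy: 178 - 0.25x = 55.5 + (1/6)x gives x* = 294 and P* = 104.5.
With the subsidy, sellers receive Ps = Pb + 56 for each unit, where Pb is the price buyers pay.
On the curves, Pb = 178 - 0.25x and Ps = 55.5 + (1/6)x; the wedge Ps − Pb = 56 gives 55.5 + (1/6)x − (178 - 0.25x) = 56, so x' = 428.4.
Then Pb = 178 − 0.25·428.4 = 70.9 and Ps = 55.5 + (1/6)·428.4 = 126.9.

x' = 428.4; buyers pay 70.9; sellers receive 126.9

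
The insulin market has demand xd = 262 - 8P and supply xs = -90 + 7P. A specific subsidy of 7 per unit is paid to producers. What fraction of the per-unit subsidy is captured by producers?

Producer share = 8/15

Pre-subsidy: 262 - 8P = -90 + 7P gives P* = 352/15, x* = 1114/15.
With the subsidy, sellers receive Ps = Pb + 7 for each unit, where Pb is the price buyers pay.
Supply in terms of Pb becomes xs = -90 + 7(Pb + 7) = -41 + 7Pb. Setting this equal to demand: 262 - 8Pb = -41 + 7Pb, so Pb = 20.2.
Sellers receive Ps = 20.2 + 7 = 27.2; x' = 262 − 8·20.2 = 100.4.
Buyers' price falls by P* − Pb = 352/15 − 20.2 = 49/15; sellers' price rises by Ps − P* = 27.2 − 352/15 = 56/15.
So producers capture (56/15)/7 = 8/15 of each unit of subsidy.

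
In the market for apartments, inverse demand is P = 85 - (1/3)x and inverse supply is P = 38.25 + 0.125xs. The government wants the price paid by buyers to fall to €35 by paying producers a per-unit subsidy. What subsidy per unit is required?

At a buyer price of 35, quantity demanded is 255 − 3·35 = 150.
Sellers supply 150 only when they receive Ps = 38.25 + 0.125·150 = 57.
s = Ps − Pb = 57 − 35 = 22.

Required subsidy s = €22 per unit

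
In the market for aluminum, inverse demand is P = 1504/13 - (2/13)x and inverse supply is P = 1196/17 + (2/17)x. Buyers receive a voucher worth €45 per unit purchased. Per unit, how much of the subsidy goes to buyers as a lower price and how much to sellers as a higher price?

Pre-subsidy: 1504/13 - (2/13)x = 1196/17 + (2/17)x gives x* = 167 and P* = 90.
With the rebate, buyers effectively pay Pb = Ps − 45, where Ps is the price sellers receive.
On the curves, Pb = 1504/13 - (2/13)x and Ps = 1196/17 + (2/17)x; the wedge Ps − Pb = 45 gives 1196/17 + (2/17)x − (1504/13 - (2/13)x) = 45, so x' = 332.75.
Then Pb = 1504/13 − (2/13)·332.75 = 64.5 and Ps = 1196/17 + (2/17)·332.75 = 109.5.
Buyers' price falls by P* − Pb = 90 − 64.5 = 25.5; sellers' price rises by Ps − P* = 109.5 − 90 = 19.5.

Buyers gain €25.5 per unit; sellers gain €19.5 per unit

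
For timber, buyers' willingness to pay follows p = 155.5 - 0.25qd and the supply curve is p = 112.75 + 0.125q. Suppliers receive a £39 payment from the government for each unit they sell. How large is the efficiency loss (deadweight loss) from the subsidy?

Deadweight loss = £2028

Pre-subsidy: 155.5 - 0.25q = 112.75 + 0.125q gives q* = 114 and p* = 127.
With the subsidy, sellers receive ps = pb + 39 for each unit, where pb is the price buyers pay.
On the curves, pb = 155.5 - 0.25q and ps = 112.75 + 0.125q; the wedge ps − pb = 39 gives 112.75 + 0.125q − (155.5 - 0.25q) = 39, so q' = 218.
Then pb = 155.5 − 0.25·218 = 101 and ps = 112.75 + 0.125·218 = 140.
The subsidy expands output by 218 − 114 = 104 past the efficient level; on those units the gap between marginal cost and willingness to pay runs from 0 up to 39.
DWL = ½ × 39 × 104 = 2028.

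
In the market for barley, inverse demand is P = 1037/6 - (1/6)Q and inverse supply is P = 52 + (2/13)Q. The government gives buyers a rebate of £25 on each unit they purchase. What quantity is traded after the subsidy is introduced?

Pre-subsidy: 1037/6 - (1/6)Q = 52 + (2/13)Q gives Q* = 377 and P* = 110.
With the rebate, buyers effectively pay Pb = Ps − 25, where Ps is the price sellers receive.
On the curves, Pb = 1037/6 - (1/6)Q and Ps = 52 + (2/13)Q; the wedge Ps − Pb = 25 gives 52 + (2/13)Q − (1037/6 - (1/6)Q) = 25, so Q' = 455.
Then Pb = 1037/6 − (1/6)·455 = 97 and Ps = 52 + (2/13)·455 = 122.

Q' = 455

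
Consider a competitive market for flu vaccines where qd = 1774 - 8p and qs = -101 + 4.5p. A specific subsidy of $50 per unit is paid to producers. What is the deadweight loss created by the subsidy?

Pre-subsidy: 1774 - 8p = -101 + 4.5p gives p* = 150, q* = 574.
With the subsidy, sellers receive ps = pb + 50 for each unit, where pb is the price buyers pay.
Supply in terms of pb becomes qs = -101 + 4.5(pb + 50) = 124 + 4.5pb. Setting this equal to demand: 1774 - 8pb = 124 + 4.5pb, so pb = 132.
Sellers receive ps = 132 + 50 = 182; q' = 1774 − 8·132 = 718.
The subsidy expands output by 718 − 574 = 144 past the efficient level; on those units the gap between marginal cost and willingness to pay runs from 0 up to 50.
DWL = ½ × 50 × 144 = 3600.

Deadweight loss = $3600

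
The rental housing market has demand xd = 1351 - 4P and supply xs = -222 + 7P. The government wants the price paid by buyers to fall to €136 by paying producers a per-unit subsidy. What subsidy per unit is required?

Required subsidy s = €11 per unit

At a buyer price of 136, quantity demanded is 1351 − 4·136 = 807.
Sellers supply 807 only when they receive Ps with -222 + 7·Ps = 807, i.e. Ps = 147.
s = Ps − Pb = 147 − 136 = 11.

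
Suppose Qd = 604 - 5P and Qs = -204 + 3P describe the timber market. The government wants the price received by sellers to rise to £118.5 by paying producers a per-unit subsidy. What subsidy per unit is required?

Required subsidy s = £28 per unit

At a seller price of 118.5, quantity supplied is -204 + 3·118.5 = 151.5.
Buyers absorb 151.5 only when they pay Pb with 604 − 5·Pb = 151.5, i.e. Pb = 90.5.
s = Ps − Pb = 118.5 − 90.5 = 28.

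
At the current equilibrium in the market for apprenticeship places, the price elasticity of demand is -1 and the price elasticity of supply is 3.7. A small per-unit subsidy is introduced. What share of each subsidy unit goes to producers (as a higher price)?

Producer share = 10/47

For a small subsidy around the equilibrium, the benefit split depends on the relative slopes, which at a point are proportional to the elasticities.
Buyer share = εs/(εs + |εd|) = 3.7/(3.7 + 1) = 37/47; seller share = |εd|/(εs + |εd|) = 10/47.
So producers capture 10/47 of the subsidy.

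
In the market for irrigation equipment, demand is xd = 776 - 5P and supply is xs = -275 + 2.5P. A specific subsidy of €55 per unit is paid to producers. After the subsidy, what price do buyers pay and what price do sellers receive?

Buyers pay €121.8; sellers receive €176.8

Pre-subsidy: 776 - 5P = -275 + 2.5P gives P* = 2102/15, x* = 226/3.
With the subsidy, sellers receive Ps = Pb + 55 for each unit, where Pb is the price buyers pay.
Supply in terms of Pb becomes xs = -275 + 2.5(Pb + 55) = -137.5 + 2.5Pb. Setting this equal to demand: 776 - 5Pb = -137.5 + 2.5Pb, so Pb = 121.8.
Sellers receive Ps = 121.8 + 55 = 176.8; x' = 776 − 5·121.8 = 167.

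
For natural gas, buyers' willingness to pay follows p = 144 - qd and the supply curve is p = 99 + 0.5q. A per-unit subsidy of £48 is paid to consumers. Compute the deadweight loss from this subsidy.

Deadweight loss = £768

Pre-subsidy: 144 - q = 99 + 0.5q gives q* = 30 and p* = 114.
With the rebate, buyers effectively pay pb = ps − 48, where ps is the price sellers receive.
On the curves, pb = 144 - q and ps = 99 + 0.5q; the wedge ps − pb = 48 gives 99 + 0.5q − (144 - q) = 48, so q' = 62.
Then pb = 144 − 1·62 = 82 and ps = 99 + 0.5·62 = 130.
The subsidy expands output by 62 − 30 = 32 past the efficient level; on those units the gap between marginal cost and willingness to pay runs from 0 up to 48.
DWL = ½ × 48 × 32 = 768.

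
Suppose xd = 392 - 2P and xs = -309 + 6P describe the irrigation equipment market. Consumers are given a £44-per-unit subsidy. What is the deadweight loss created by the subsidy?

Deadweight loss = £1452

Pre-subsidy: 392 - 2P = -309 + 6P gives P* = 87.625, x* = 216.75.
With the rebate, buyers effectively pay Pb = Ps − 44, where Ps is the price sellers receive.
Demand in terms of Ps becomes xd = 392 − 2(Ps − 44) = 480 - 2Ps. Setting this equal to supply: 480 - 2Ps = -309 + 6Ps, so Ps = 98.625.
Buyers pay Pb = 98.625 − 44 = 54.625; x' = -309 + 6·98.625 = 282.75.
The subsidy expands output by 282.75 − 216.75 = 66 past the efficient level; on those units the gap between marginal cost and willingness to pay runs from 0 up to 44.
DWL = ½ × 44 × 66 = 1452.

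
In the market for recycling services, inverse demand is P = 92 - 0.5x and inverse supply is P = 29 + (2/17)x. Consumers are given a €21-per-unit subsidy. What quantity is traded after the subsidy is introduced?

Pre-subsidy: 92 - 0.5x = 29 + (2/17)x gives x* = 102 and P* = 41.
With the rebate, buyers effectively pay Pb = Ps − 21, where Ps is the price sellers receive.
On the curves, Pb = 92 - 0.5x and Ps = 29 + (2/17)x; the wedge Ps − Pb = 21 gives 29 + (2/17)x − (92 - 0.5x) = 21, so x' = 136.
Then Pb = 92 − 0.5·136 = 24 and Ps = 29 + (2/17)·136 = 45.

x' = 136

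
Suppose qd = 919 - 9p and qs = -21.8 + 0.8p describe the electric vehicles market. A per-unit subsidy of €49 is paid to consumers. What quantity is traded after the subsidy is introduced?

Pre-subsidy: 919 - 9p = -21.8 + 0.8p gives p* = 96, q* = 55.
With the rebate, buyers effectively pay pb = ps − 49, where ps is the price sellers receive.
Demand in terms of ps becomes qd = 919 − 9(ps − 49) = 1360 - 9ps. Setting this equal to supply: 1360 - 9ps = -21.8 + 0.8ps, so ps = 141.
Buyers pay pb = 141 − 49 = 92; q' = -21.8 + 0.8·141 = 91.

q' = 91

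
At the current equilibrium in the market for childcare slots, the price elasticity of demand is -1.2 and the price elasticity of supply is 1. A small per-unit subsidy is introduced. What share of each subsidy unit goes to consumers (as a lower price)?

For a small subsidy around the equilibrium, the benefit split depends on the relative slopes, which at a point are proportional to the elasticities.
Buyer share = εs/(εs + |εd|) = 1/(1 + 1.2) = 5/11; seller share = |εd|/(εs + |εd|) = 6/11.

Consumer share = 5/11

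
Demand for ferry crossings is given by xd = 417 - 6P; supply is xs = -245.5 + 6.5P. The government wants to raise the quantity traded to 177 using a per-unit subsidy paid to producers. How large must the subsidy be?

At x = 177, invert demand for the buyer price: Pb = (417 − 177)/6 = 40; invert supply for the seller price: Ps = (177 − (-245.5))/6.5 = 65.
The subsidy must fill the gap: s = Ps − Pb = 65 − 40 = 25.

Required subsidy s = 25 per unit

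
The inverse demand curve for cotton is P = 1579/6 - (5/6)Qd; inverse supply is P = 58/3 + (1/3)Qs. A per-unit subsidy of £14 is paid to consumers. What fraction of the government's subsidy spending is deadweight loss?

Pre-subsidy: 1579/6 - (5/6)Q = 58/3 + (1/3)Q gives Q* = 209 and P* = 89.
With the rebate, buyers effectively pay Pb = Ps − 14, where Ps is the price sellers receive.
On the curves, Pb = 1579/6 - (5/6)Q and Ps = 58/3 + (1/3)Q; the wedge Ps − Pb = 14 gives 58/3 + (1/3)Q − (1579/6 - (5/6)Q) = 14, so Q' = 221.
Then Pb = 1579/6 − (5/6)·221 = 79 and Ps = 58/3 + (1/3)·221 = 93.
ΔCS = ½(209 + 221)(89 − 79) = 2150; ΔPS = ½(209 + 221)(93 − 89) = 860.
Government spending = 14 × 221 = 3094.
DWL = ½ × 14 × (221 − 209) = 84; fraction = 84 / 3094 = 6/221.

DWL / government spending = 6/221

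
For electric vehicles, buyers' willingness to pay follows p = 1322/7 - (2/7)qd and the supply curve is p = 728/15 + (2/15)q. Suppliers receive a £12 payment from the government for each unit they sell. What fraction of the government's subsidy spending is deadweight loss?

Pre-subsidy: 1322/7 - (2/7)q = 728/15 + (2/15)q gives q* = 7367/22 and p* = 1025/11.
With the subsidy, sellers receive ps = pb + 12 for each unit, where pb is the price buyers pay.
On the curves, pb = 1322/7 - (2/7)q and ps = 728/15 + (2/15)q; the wedge ps − pb = 12 gives 728/15 + (2/15)q − (1322/7 - (2/7)q) = 12, so q' = 363.5.
Then pb = 1322/7 − (2/7)·363.5 = 85 and ps = 728/15 + (2/15)·363.5 = 97.
ΔCS = ½(7367/22 + 363.5)(1025/11 − 85) = 345690/121; ΔPS = ½(7367/22 + 363.5)(97 − 1025/11) = 161322/121.
Government spending = 12 × 363.5 = 4362.
DWL = ½ × 12 × (363.5 − 7367/22) = 1890/11; fraction = (1890/11) / 4362 = 315/7997.

DWL / government spending = 315/7997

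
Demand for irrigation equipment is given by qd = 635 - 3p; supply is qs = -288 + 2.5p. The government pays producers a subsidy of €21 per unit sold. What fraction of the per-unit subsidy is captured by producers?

Producer share = 6/11

Pre-subsidy: 635 - 3p = -288 + 2.5p gives p* = 1846/11, q* = 1447/11.
With the subsidy, sellers receive ps = pb + 21 for each unit, where pb is the price buyers pay.
Supply in terms of pb becomes qs = -288 + 2.5(pb + 21) = -235.5 + 2.5pb. Setting this equal to demand: 635 - 3pb = -235.5 + 2.5pb, so pb = 1741/11.
Sellers receive ps = 1741/11 + 21 = 1972/11; q' = 635 − 3·(1741/11) = 1762/11.
Buyers' price falls by p* − pb = 1846/11 − 1741/11 = 105/11; sellers' price rises by ps − p* = 1972/11 − 1846/11 = 126/11.
So producers capture (126/11)/21 = 6/11 of each unit of subsidy.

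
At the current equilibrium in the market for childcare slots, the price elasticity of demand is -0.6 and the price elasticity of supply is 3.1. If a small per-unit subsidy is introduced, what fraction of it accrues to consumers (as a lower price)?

For a small subsidy around the equilibrium, the benefit split depends on the relative slopes, which at a point are proportional to the elasticities.
Buyer share = εs/(εs + |εd|) = 3.1/(3.1 + 0.6) = 31/37; seller share = |εd|/(εs + |εd|) = 6/37.

Consumer share = 31/37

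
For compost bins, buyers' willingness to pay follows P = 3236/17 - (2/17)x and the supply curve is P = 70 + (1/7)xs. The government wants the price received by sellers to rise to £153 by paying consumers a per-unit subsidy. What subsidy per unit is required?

At a seller price of 153, quantity supplied is -490 + 7·153 = 581.
Buyers absorb 581 only when they pay Pb = 3236/17 − (2/17)·581 = 122.
s = Ps − Pb = 153 − 122 = 31.

Required subsidy s = £31 per unit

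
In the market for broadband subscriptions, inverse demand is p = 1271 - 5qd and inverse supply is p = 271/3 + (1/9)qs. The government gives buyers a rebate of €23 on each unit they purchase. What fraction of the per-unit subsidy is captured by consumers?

Pre-subsidy: 1271 - 5q = 271/3 + (1/9)q gives q* = 231 and p* = 116.
With the rebate, buyers effectively pay pb = ps − 23, where ps is the price sellers receive.
On the curves, pb = 1271 - 5q and ps = 271/3 + (1/9)q; the wedge ps − pb = 23 gives 271/3 + (1/9)q − (1271 - 5q) = 23, so q' = 235.5.
Then pb = 1271 − 5·235.5 = 93.5 and ps = 271/3 + (1/9)·235.5 = 116.5.
Buyers' price falls by p* − pb = 116 − 93.5 = 22.5; sellers' price rises by ps − p* = 116.5 − 116 = 0.5.
So consumers capture 22.5/23 = 45/46 of each unit of subsidy.

Consumer share = 45/46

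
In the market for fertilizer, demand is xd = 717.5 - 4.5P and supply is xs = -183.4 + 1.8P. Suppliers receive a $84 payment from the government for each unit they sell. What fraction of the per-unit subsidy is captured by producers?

Pre-subsidy: 717.5 - 4.5P = -183.4 + 1.8P gives P* = 143, x* = 74.
With the subsidy, sellers receive Ps = Pb + 84 for each unit, where Pb is the price buyers pay.
Supply in terms of Pb becomes xs = -183.4 + 1.8(Pb + 84) = -32.2 + 1.8Pb. Setting this equal to demand: 717.5 - 4.5Pb = -32.2 + 1.8Pb, so Pb = 119.
Sellers receive Ps = 119 + 84 = 203; x' = 717.5 − 4.5·119 = 182.
Buyers' price falls by P* − Pb = 143 − 119 = 24; sellers' price rises by Ps − P* = 203 − 143 = 60.
So producers capture 60/84 = 5/7 of each unit of subsidy.

Producer share = 5/7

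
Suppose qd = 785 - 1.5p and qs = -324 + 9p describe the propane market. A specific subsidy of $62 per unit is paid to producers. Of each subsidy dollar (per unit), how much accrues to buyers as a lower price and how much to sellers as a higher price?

Buyers gain 372/7 per unit; sellers gain 62/7 per unit

Pre-subsidy: 785 - 1.5p = -324 + 9p gives p* = 2218/21, q* = 4386/7.
With the subsidy, sellers receive ps = pb + 62 for each unit, where pb is the price buyers pay.
Supply in terms of pb becomes qs = -324 + 9(pb + 62) = 234 + 9pb. Setting this equal to demand: 785 - 1.5pb = 234 + 9pb, so pb = 1102/21.
Sellers receive ps = 1102/21 + 62 = 2404/21; q' = 785 − 1.5·(1102/21) = 4944/7.
Buyers' price falls by p* − pb = 2218/21 − 1102/21 = 372/7; sellers' price rises by ps − p* = 2404/21 − 2218/21 = 62/7.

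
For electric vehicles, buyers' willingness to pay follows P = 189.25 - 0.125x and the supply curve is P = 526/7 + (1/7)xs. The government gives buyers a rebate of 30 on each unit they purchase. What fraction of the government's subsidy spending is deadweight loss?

DWL / government spending = 28/269

Pre-subsidy: 189.25 - 0.125x = 526/7 + (1/7)x gives x* = 426 and P* = 136.
With the rebate, buyers effectively pay Pb = Ps − 30, where Ps is the price sellers receive.
On the curves, Pb = 189.25 - 0.125x and Ps = 526/7 + (1/7)x; the wedge Ps − Pb = 30 gives 526/7 + (1/7)x − (189.25 - 0.125x) = 30, so x' = 538.
Then Pb = 189.25 − 0.125·538 = 122 and Ps = 526/7 + (1/7)·538 = 152.
ΔCS = ½(426 + 538)(136 − 122) = 6748; ΔPS = ½(426 + 538)(152 − 136) = 7712.
Government spending = 30 × 538 = 16140.
DWL = ½ × 30 × (538 − 426) = 1680; fraction = 1680 / 16140 = 28/269.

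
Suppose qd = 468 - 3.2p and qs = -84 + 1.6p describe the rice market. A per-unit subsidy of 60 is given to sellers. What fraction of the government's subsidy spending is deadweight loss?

Pre-subsidy: 468 - 3.2p = -84 + 1.6p gives p* = 115, q* = 100.
With the subsidy, sellers receive ps = pb + 60 for each unit, where pb is the price buyers pay.
Supply in terms of pb becomes qs = -84 + 1.6(pb + 60) = 12 + 1.6pb. Setting this equal to demand: 468 - 3.2pb = 12 + 1.6pb, so pb = 95.
Sellers receive ps = 95 + 60 = 155; q' = 468 − 3.2·95 = 164.
ΔCS = ½(100 + 164)(115 − 95) = 2640; ΔPS = ½(100 + 164)(155 − 115) = 5280.
Government spending = 60 × 164 = 9840.
DWL = ½ × 60 × (164 − 100) = 1920; fraction = 1920 / 9840 = 8/41.

DWL / government spending = 8/41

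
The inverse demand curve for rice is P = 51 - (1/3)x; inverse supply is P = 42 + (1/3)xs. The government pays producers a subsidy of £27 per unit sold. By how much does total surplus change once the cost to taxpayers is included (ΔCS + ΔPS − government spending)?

Pre-subsidy: 51 - (1/3)x = 42 + (1/3)x gives x* = 13.5 and P* = 46.5.
With the subsidy, sellers receive Ps = Pb + 27 for each unit, where Pb is the price buyers pay.
On the curves, Pb = 51 - (1/3)x and Ps = 42 + (1/3)x; the wedge Ps − Pb = 27 gives 42 + (1/3)x − (51 - (1/3)x) = 27, so x' = 54.
Then Pb = 51 − (1/3)·54 = 33 and Ps = 42 + (1/3)·54 = 60.
ΔCS = ½(13.5 + 54)(46.5 − 33) = 455.625; ΔPS = ½(13.5 + 54)(60 − 46.5) = 455.625.
Government spending = 27 × 54 = 1458.
Net change = 455.625 + 455.625 − 1458 = -546.75. The loss equals the DWL triangle ½·27·40.5.

Net change in total surplus = -£546.75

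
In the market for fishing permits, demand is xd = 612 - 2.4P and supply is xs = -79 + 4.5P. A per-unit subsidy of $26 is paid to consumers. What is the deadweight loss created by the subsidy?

Deadweight loss = 12168/23

Pre-subsidy: 612 - 2.4P = -79 + 4.5P gives P* = 6910/69, x* = 8548/23.
With the rebate, buyers effectively pay Pb = Ps − 26, where Ps is the price sellers receive.
Demand in terms of Ps becomes xd = 612 − 2.4(Ps − 26) = 674.4 - 2.4Ps. Setting this equal to supply: 674.4 - 2.4Ps = -79 + 4.5Ps, so Ps = 7534/69.
Buyers pay Pb = 7534/69 − 26 = 5740/69; x' = -79 + 4.5·(7534/69) = 9484/23.
The subsidy expands output by 9484/23 − 8548/23 = 936/23 past the efficient level; on those units the gap between marginal cost and willingness to pay runs from 0 up to 26.
DWL = ½ × 26 × 936/23 = 12168/23.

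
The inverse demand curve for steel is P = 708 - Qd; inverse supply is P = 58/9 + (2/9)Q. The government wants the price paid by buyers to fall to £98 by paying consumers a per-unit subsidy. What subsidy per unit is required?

Required subsidy s = £44 per unit

At a buyer price of 98, quantity demanded is 708 − 1·98 = 610.
Sellers supply 610 only when they receive Ps = 58/9 + (2/9)·610 = 142.
s = Ps − Pb = 142 − 98 = 44.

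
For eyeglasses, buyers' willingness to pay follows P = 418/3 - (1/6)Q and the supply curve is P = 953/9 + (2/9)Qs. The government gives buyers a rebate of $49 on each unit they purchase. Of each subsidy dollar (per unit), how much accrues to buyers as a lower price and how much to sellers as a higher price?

Buyers gain $21 per unit; sellers gain $28 per unit

Pre-subsidy: 418/3 - (1/6)Q = 953/9 + (2/9)Q gives Q* = 86 and P* = 125.
With the rebate, buyers effectively pay Pb = Ps − 49, where Ps is the price sellers receive.
On the curves, Pb = 418/3 - (1/6)Q and Ps = 953/9 + (2/9)Q; the wedge Ps − Pb = 49 gives 953/9 + (2/9)Q − (418/3 - (1/6)Q) = 49, so Q' = 212.
Then Pb = 418/3 − (1/6)·212 = 104 and Ps = 953/9 + (2/9)·212 = 153.
Buyers' price falls by P* − Pb = 125 − 104 = 21; sellers' price rises by Ps − P* = 153 − 125 = 28.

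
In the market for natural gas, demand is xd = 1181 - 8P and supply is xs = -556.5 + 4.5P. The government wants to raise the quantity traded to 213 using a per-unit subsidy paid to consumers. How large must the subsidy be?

Required subsidy s = 50 per unit

At x = 213, invert demand for the buyer price: Pb = (1181 − 213)/8 = 121; invert supply for the seller price: Ps = (213 − (-556.5))/4.5 = 171.
The subsidy must fill the gap: s = Ps − Pb = 171 − 121 = 50.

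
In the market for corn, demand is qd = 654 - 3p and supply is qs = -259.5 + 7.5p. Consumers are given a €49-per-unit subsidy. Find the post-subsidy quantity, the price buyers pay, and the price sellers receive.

Pre-subsidy: 654 - 3p = -259.5 + 7.5p gives p* = 87, q* = 393.
With the rebate, buyers effectively pay pb = ps − 49, where ps is the price sellers receive.
Demand in terms of ps becomes qd = 654 − 3(ps − 49) = 801 - 3ps. Setting this equal to supply: 801 - 3ps = -259.5 + 7.5ps, so ps = 101.
Buyers pay pb = 101 − 49 = 52; q' = -259.5 + 7.5·101 = 498.

q' = 498; buyers pay €52; sellers receive €101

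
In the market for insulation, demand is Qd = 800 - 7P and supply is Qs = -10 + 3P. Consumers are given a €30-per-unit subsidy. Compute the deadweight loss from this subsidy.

Deadweight loss = €945

Pre-subsidy: 800 - 7P = -10 + 3P gives P* = 81, Q* = 233.
With the rebate, buyers effectively pay Pb = Ps − 30, where Ps is the price sellers receive.
Demand in terms of Ps becomes Qd = 800 − 7(Ps − 30) = 1010 - 7Ps. Setting this equal to supply: 1010 - 7Ps = -10 + 3Ps, so Ps = 102.
Buyers pay Pb = 102 − 30 = 72; Q' = -10 + 3·102 = 296.
The subsidy expands output by 296 − 233 = 63 past the efficient level; on those units the gap between marginal cost and willingness to pay runs from 0 up to 30.
DWL = ½ × 30 × 63 = 945.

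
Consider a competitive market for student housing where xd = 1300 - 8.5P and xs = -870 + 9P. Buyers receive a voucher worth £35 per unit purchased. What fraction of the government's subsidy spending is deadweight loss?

Pre-subsidy: 1300 - 8.5P = -870 + 9P gives P* = 124, x* = 246.
With the rebate, buyers effectively pay Pb = Ps − 35, where Ps is the price sellers receive.
Demand in terms of Ps becomes xd = 1300 − 8.5(Ps − 35) = 1597.5 - 8.5Ps. Setting this equal to supply: 1597.5 - 8.5Ps = -870 + 9Ps, so Ps = 141.
Buyers pay Pb = 141 − 35 = 106; x' = -870 + 9·141 = 399.
ΔCS = ½(246 + 399)(124 − 106) = 5805; ΔPS = ½(246 + 399)(141 − 124) = 5482.5.
Government spending = 35 × 399 = 13965.
DWL = ½ × 35 × (399 − 246) = 2677.5; fraction = 2677.5 / 13965 = 51/266.

DWL / government spending = 51/266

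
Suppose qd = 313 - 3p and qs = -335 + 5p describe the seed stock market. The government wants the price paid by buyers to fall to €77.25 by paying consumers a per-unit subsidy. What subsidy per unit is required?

At a buyer price of 77.25, quantity demanded is 313 − 3·77.25 = 81.25.
Sellers supply 81.25 only when they receive ps with -335 + 5·ps = 81.25, i.e. ps = 83.25.
s = ps − pb = 83.25 − 77.25 = 6.

Required subsidy s = €6 per unit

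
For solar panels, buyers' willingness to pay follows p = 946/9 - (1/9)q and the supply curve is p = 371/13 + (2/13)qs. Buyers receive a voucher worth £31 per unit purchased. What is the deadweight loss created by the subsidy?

Deadweight loss = £1813.5

Pre-subsidy: 946/9 - (1/9)q = 371/13 + (2/13)q gives q* = 289 and p* = 73.
With the rebate, buyers effectively pay pb = ps − 31, where ps is the price sellers receive.
On the curves, pb = 946/9 - (1/9)q and ps = 371/13 + (2/13)q; the wedge ps − pb = 31 gives 371/13 + (2/13)q − (946/9 - (1/9)q) = 31, so q' = 406.
Then pb = 946/9 − (1/9)·406 = 60 and ps = 371/13 + (2/13)·406 = 91.
The subsidy expands output by 406 − 289 = 117 past the efficient level; on those units the gap between marginal cost and willingness to pay runs from 0 up to 31.
DWL = ½ × 31 × 117 = 1813.5.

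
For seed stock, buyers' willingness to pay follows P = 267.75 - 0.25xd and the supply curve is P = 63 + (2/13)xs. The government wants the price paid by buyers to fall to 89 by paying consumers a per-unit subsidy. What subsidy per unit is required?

At a buyer price of 89, quantity demanded is 1071 − 4·89 = 715.
Sellers supply 715 only when they receive Ps = 63 + (2/13)·715 = 173.
s = Ps − Pb = 173 − 89 = 84.

Required subsidy s = 84 per unit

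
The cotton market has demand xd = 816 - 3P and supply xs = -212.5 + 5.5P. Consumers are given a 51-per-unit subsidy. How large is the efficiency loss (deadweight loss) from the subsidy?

Deadweight loss = 2524.5

Pre-subsidy: 816 - 3P = -212.5 + 5.5P gives P* = 121, x* = 453.
With the rebate, buyers effectively pay Pb = Ps − 51, where Ps is the price sellers receive.
Demand in terms of Ps becomes xd = 816 − 3(Ps − 51) = 969 - 3Ps. Setting this equal to supply: 969 - 3Ps = -212.5 + 5.5Ps, so Ps = 139.
Buyers pay Pb = 139 − 51 = 88; x' = -212.5 + 5.5·139 = 552.
The subsidy expands output by 552 − 453 = 99 past the efficient level; on those units the gap between marginal cost and willingness to pay runs from 0 up to 51.
DWL = ½ × 51 × 99 = 2524.5.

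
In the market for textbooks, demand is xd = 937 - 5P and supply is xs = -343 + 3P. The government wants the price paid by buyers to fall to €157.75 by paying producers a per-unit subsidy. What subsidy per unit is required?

Required subsidy s = €6 per unit

At a buyer price of 157.75, quantity demanded is 937 − 5·157.75 = 148.25.
Sellers supply 148.25 only when they receive Ps with -343 + 3·Ps = 148.25, i.e. Ps = 163.75.
s = Ps − Pb = 163.75 − 157.75 = 6.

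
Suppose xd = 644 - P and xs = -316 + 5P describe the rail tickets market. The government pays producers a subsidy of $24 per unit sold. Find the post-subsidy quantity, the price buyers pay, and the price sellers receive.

x' = 504; buyers pay $140; sellers receive $164

Pre-subsidy: 644 - P = -316 + 5P gives P* = 160, x* = 484.
With the subsidy, sellers receive Ps = Pb + 24 for each unit, where Pb is the price buyers pay.
Supply in terms of Pb becomes xs = -316 + 5(Pb + 24) = -196 + 5Pb. Setting this equal to demand: 644 - Pb = -196 + 5Pb, so Pb = 140.
Sellers receive Ps = 140 + 24 = 164; x' = 644 − 1·140 = 504.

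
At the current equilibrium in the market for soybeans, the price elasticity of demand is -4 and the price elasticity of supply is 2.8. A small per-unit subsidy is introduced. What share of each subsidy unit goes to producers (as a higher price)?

For a small subsidy around the equilibrium, the benefit split depends on the relative slopes, which at a point are proportional to the elasticities.
Buyer share = εs/(εs + |εd|) = 2.8/(2.8 + 4) = 7/17; seller share = |εd|/(εs + |εd|) = 10/17.
So producers capture 10/17 of the subsidy.

Producer share = 10/17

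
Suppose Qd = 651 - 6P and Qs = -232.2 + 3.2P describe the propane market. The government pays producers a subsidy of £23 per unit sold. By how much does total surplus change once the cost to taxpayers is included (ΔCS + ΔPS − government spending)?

Pre-subsidy: 651 - 6P = -232.2 + 3.2P gives P* = 96, Q* = 75.
With the subsidy, sellers receive Ps = Pb + 23 for each unit, where Pb is the price buyers pay.
Supply in terms of Pb becomes Qs = -232.2 + 3.2(Pb + 23) = -158.6 + 3.2Pb. Setting this equal to demand: 651 - 6Pb = -158.6 + 3.2Pb, so Pb = 88.
Sellers receive Ps = 88 + 23 = 111; Q' = 651 − 6·88 = 123.
ΔCS = ½(75 + 123)(96 − 88) = 792; ΔPS = ½(75 + 123)(111 − 96) = 1485.
Government spending = 23 × 123 = 2829.
Net change = 792 + 1485 − 2829 = -552. The loss equals the DWL triangle ½·23·48.

Net change in total surplus = -£552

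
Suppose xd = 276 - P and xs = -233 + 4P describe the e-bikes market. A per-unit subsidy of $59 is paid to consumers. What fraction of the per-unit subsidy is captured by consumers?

Pre-subsidy: 276 - P = -233 + 4P gives P* = 101.8, x* = 174.2.
With the rebate, buyers effectively pay Pb = Ps − 59, where Ps is the price sellers receive.
Demand in terms of Ps becomes xd = 276 − 1(Ps − 59) = 335 - Ps. Setting this equal to supply: 335 - Ps = -233 + 4Ps, so Ps = 113.6.
Buyers pay Pb = 113.6 − 59 = 54.6; x' = -233 + 4·113.6 = 221.4.
Buyers' price falls by P* − Pb = 101.8 − 54.6 = 47.2; sellers' price rises by Ps − P* = 113.6 − 101.8 = 11.8.
So consumers capture 47.2/59 = 0.8 of each unit of subsidy.

Consumer share = 0.8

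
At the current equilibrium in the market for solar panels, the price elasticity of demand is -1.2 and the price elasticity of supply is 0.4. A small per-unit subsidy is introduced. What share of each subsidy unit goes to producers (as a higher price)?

For a small subsidy around the equilibrium, the benefit split depends on the relative slopes, which at a point are proportional to the elasticities.
Buyer share = εs/(εs + |εd|) = 0.4/(0.4 + 1.2) = 0.25; seller share = |εd|/(εs + |εd|) = 0.75.
So producers capture 0.75 of the subsidy.

Producer share = 0.75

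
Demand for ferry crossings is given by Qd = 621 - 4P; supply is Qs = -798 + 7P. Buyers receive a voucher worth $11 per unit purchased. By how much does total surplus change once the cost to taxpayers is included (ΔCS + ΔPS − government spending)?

Net change in total surplus = -$154

Pre-subsidy: 621 - 4P = -798 + 7P gives P* = 129, Q* = 105.
With the rebate, buyers effectively pay Pb = Ps − 11, where Ps is the price sellers receive.
Demand in terms of Ps becomes Qd = 621 − 4(Ps − 11) = 665 - 4Ps. Setting this equal to supply: 665 - 4Ps = -798 + 7Ps, so Ps = 133.
Buyers pay Pb = 133 − 11 = 122; Q' = -798 + 7·133 = 133.
ΔCS = ½(105 + 133)(129 − 122) = 833; ΔPS = ½(105 + 133)(133 − 129) = 476.
Government spending = 11 × 133 = 1463.
Net change = 833 + 476 − 1463 = -154. The loss equals the DWL triangle ½·11·28.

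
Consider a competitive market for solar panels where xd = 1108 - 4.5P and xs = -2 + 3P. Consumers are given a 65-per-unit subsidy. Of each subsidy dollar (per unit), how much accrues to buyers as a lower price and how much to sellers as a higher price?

Pre-subsidy: 1108 - 4.5P = -2 + 3P gives P* = 148, x* = 442.
With the rebate, buyers effectively pay Pb = Ps − 65, where Ps is the price sellers receive.
Demand in terms of Ps becomes xd = 1108 − 4.5(Ps − 65) = 1400.5 - 4.5Ps. Setting this equal to supply: 1400.5 - 4.5Ps = -2 + 3Ps, so Ps = 187.
Buyers pay Pb = 187 − 65 = 122; x' = -2 + 3·187 = 559.
Buyers' price falls by P* − Pb = 148 − 122 = 26; sellers' price rises by Ps − P* = 187 − 148 = 39.

Buyers gain 26 per unit; sellers gain 39 per unit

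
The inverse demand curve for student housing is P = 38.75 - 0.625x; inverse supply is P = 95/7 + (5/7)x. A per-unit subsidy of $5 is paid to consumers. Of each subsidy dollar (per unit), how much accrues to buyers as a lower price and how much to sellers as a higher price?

Pre-subsidy: 38.75 - 0.625x = 95/7 + (5/7)x gives x* = 18.8 and P* = 27.
With the rebate, buyers effectively pay Pb = Ps − 5, where Ps is the price sellers receive.
On the curves, Pb = 38.75 - 0.625x and Ps = 95/7 + (5/7)x; the wedge Ps − Pb = 5 gives 95/7 + (5/7)x − (38.75 - 0.625x) = 5, so x' = 338/15.
Then Pb = 38.75 − 0.625·(338/15) = 74/3 and Ps = 95/7 + (5/7)·(338/15) = 89/3.
Buyers' price falls by P* − Pb = 27 − 74/3 = 7/3; sellers' price rises by Ps − P* = 89/3 − 27 = 8/3.

Buyers gain 7/3 per unit; sellers gain 8/3 per unit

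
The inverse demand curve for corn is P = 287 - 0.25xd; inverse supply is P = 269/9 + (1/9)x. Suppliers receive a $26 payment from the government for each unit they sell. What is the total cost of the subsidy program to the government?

Pre-subsidy: 287 - 0.25x = 269/9 + (1/9)x gives x* = 712 and P* = 109.
With the subsidy, sellers receive Ps = Pb + 26 for each unit, where Pb is the price buyers pay.
On the curves, Pb = 287 - 0.25x and Ps = 269/9 + (1/9)x; the wedge Ps − Pb = 26 gives 269/9 + (1/9)x − (287 - 0.25x) = 26, so x' = 784.
Then Pb = 287 − 0.25·784 = 91 and Ps = 269/9 + (1/9)·784 = 117.
Government outlay = subsidy × quantity = 26 × 784 = 20384.

Government cost = $20384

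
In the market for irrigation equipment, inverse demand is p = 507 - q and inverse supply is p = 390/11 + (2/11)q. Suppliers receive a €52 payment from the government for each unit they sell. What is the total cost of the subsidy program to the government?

Pre-subsidy: 507 - q = 390/11 + (2/11)q gives q* = 399 and p* = 108.
With the subsidy, sellers receive ps = pb + 52 for each unit, where pb is the price buyers pay.
On the curves, pb = 507 - q and ps = 390/11 + (2/11)q; the wedge ps − pb = 52 gives 390/11 + (2/11)q − (507 - q) = 52, so q' = 443.
Then pb = 507 − 1·443 = 64 and ps = 390/11 + (2/11)·443 = 116.
Government outlay = subsidy × quantity = 52 × 443 = 23036.

Government cost = €23036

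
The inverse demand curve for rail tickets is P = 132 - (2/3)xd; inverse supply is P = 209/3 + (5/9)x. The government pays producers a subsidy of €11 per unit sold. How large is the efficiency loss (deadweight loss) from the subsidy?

Pre-subsidy: 132 - (2/3)x = 209/3 + (5/9)x gives x* = 51 and P* = 98.
With the subsidy, sellers receive Ps = Pb + 11 for each unit, where Pb is the price buyers pay.
On the curves, Pb = 132 - (2/3)x and Ps = 209/3 + (5/9)x; the wedge Ps − Pb = 11 gives 209/3 + (5/9)x − (132 - (2/3)x) = 11, so x' = 60.
Then Pb = 132 − (2/3)·60 = 92 and Ps = 209/3 + (5/9)·60 = 103.
The subsidy expands output by 60 − 51 = 9 past the efficient level; on those units the gap between marginal cost and willingness to pay runs from 0 up to 11.
DWL = ½ × 11 × 9 = 49.5.

Deadweight loss = €49.5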